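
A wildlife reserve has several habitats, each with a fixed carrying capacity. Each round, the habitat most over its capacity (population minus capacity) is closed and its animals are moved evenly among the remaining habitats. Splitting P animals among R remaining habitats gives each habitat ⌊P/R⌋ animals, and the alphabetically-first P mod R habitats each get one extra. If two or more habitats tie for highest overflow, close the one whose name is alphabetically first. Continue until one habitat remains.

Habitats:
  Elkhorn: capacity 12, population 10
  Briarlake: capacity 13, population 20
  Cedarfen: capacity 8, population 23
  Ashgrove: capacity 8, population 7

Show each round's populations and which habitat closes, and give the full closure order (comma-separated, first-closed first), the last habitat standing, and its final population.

Closure order: Cedarfen, Briarlake, Ashgrove
Last habitat: Elkhorn with 60 animals

Round 1: Ashgrove=7 Briarlake=20 Cedarfen=23 Elkhorn=10 → close Cedarfen (overflow 15)
  23÷3 = 7 each, +1 to first 2
Round 2: Ashgrove=15 Briarlake=28 Elkhorn=17 → close Briarlake (overflow 15)
  28÷2 = 14 each, +1 to first 0
Round 3: Ashgrove=29 Elkhorn=31 → close Ashgrove (overflow 21)
  29÷1 = 29 each, +1 to first 0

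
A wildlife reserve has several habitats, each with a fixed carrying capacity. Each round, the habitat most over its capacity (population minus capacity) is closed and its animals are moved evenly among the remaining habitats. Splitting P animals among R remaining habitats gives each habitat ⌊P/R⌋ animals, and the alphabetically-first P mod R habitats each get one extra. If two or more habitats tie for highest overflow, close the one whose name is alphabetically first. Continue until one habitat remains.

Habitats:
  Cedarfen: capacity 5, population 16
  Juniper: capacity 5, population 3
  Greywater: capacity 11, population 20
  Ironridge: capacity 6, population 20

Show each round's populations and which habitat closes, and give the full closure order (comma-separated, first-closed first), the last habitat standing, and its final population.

Round 1: Cedarfen=16 Greywater=20 Ironridge=20 Juniper=3 → close Ironridge (overflow 14)
  20÷3 = 6 each, +1 to first 2
Round 2: Cedarfen=23 Greywater=27 Juniper=9 → close Cedarfen (overflow 18)
  23÷2 = 11 each, +1 to first 1
Round 3: Greywater=39 Juniper=20 → close Greywater (overflow 28)
  39÷1 = 39 each, +1 to first 0

Closure order: Ironridge, Cedarfen, Greywater
Last habitat: Juniper with 59 animals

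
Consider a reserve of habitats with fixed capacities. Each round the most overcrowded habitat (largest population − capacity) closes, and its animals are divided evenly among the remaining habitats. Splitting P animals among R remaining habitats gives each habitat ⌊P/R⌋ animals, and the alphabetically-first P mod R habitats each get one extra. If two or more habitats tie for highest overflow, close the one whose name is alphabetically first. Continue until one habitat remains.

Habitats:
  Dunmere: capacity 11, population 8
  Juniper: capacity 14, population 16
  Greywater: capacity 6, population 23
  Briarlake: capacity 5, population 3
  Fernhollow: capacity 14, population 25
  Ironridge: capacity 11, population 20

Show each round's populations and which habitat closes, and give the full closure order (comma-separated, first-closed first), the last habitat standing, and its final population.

Closure order: Greywater, Fernhollow, Ironridge, Juniper, Briarlake
Last habitat: Dunmere with 95 animals

Round 1: Briarlake=3 Dunmere=8 Fernhollow=25 Greywater=23 Ironridge=20 Juniper=16 → close Greywater (overflow 17)
  23÷5 = 4 each, +1 to first 3
Round 2: Briarlake=8 Dunmere=13 Fernhollow=30 Ironridge=24 Juniper=20 → close Fernhollow (overflow 16)
  30÷4 = 7 each, +1 to first 2
Round 3: Briarlake=16 Dunmere=21 Ironridge=31 Juniper=27 → close Ironridge (overflow 20)
  31÷3 = 10 each, +1 to first 1
Round 4: Briarlake=27 Dunmere=31 Juniper=37 → close Juniper (overflow 23)
  37÷2 = 18 each, +1 to first 1
Round 5: Briarlake=46 Dunmere=49 → close Briarlake (overflow 41)
  46÷1 = 46 each, +1 to first 0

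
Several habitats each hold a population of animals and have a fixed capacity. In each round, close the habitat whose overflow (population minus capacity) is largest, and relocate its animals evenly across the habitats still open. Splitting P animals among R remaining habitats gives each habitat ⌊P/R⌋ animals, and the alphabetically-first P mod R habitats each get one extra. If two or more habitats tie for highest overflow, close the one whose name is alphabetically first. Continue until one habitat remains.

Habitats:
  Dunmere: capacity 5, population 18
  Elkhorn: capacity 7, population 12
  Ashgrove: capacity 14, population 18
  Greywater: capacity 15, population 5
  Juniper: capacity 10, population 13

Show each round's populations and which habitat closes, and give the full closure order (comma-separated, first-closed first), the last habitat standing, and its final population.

Round 1: Ashgrove=18 Dunmere=18 Elkhorn=12 Greywater=5 Juniper=13 → close Dunmere (overflow 13)
  18÷4 = 4 each, +1 to first 2
Round 2: Ashgrove=23 Elkhorn=17 Greywater=9 Juniper=17 → close Elkhorn (overflow 10)
  17÷3 = 5 each, +1 to first 2
Round 3: Ashgrove=29 Greywater=15 Juniper=22 → close Ashgrove (overflow 15)
  29÷2 = 14 each, +1 to first 1
Round 4: Greywater=30 Juniper=36 → close Juniper (overflow 26)
  36÷1 = 36 each, +1 to first 0

Closure order: Dunmere, Elkhorn, Ashgrove, Juniper
Last habitat: Greywater with 66 animals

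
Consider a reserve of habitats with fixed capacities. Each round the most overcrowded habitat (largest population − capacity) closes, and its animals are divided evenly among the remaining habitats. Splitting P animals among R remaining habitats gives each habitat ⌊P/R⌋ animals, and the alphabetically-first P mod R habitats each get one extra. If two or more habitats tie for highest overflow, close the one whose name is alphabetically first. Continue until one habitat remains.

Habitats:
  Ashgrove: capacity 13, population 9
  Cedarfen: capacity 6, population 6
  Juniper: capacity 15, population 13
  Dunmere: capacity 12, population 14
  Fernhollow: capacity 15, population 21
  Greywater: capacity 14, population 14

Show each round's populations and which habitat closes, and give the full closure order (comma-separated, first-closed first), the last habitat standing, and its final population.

Closure order: Fernhollow, Dunmere, Cedarfen, Greywater, Ashgrove
Last habitat: Juniper with 77 animals

Round 1: Ashgrove=9 Cedarfen=6 Dunmere=14 Fernhollow=21 Greywater=14 Juniper=13 → close Fernhollow (overflow 6)
  21÷5 = 4 each, +1 to first 1
Round 2: Ashgrove=14 Cedarfen=10 Dunmere=18 Greywater=18 Juniper=17 → close Dunmere (overflow 6)
  18÷4 = 4 each, +1 to first 2
Round 3: Ashgrove=19 Cedarfen=15 Greywater=22 Juniper=21 → close Cedarfen (overflow 9)
  15÷3 = 5 each, +1 to first 0
Round 4: Ashgrove=24 Greywater=27 Juniper=26 → close Greywater (overflow 13)
  27÷2 = 13 each, +1 to first 1
Round 5: Ashgrove=38 Juniper=39 → close Ashgrove (overflow 25)
  38÷1 = 38 each, +1 to first 0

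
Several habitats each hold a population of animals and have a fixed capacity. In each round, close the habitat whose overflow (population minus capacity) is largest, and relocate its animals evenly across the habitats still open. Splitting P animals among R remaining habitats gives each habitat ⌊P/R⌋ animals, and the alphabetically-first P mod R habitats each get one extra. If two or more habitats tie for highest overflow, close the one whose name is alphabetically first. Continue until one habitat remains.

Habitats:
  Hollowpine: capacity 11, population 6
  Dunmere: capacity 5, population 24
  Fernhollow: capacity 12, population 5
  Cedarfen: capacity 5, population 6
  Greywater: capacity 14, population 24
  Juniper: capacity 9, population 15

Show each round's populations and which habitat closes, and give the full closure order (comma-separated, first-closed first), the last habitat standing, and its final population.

Closure order: Dunmere, Greywater, Juniper, Cedarfen, Hollowpine
Last habitat: Fernhollow with 80 animals

Round 1: Cedarfen=6 Dunmere=24 Fernhollow=5 Greywater=24 Hollowpine=6 Juniper=15 → close Dunmere (overflow 19)
  24÷5 = 4 each, +1 to first 4
Round 2: Cedarfen=11 Fernhollow=10 Greywater=29 Hollowpine=11 Juniper=19 → close Greywater (overflow 15)
  29÷4 = 7 each, +1 to first 1
Round 3: Cedarfen=19 Fernhollow=17 Hollowpine=18 Juniper=26 → close Juniper (overflow 17)
  26÷3 = 8 each, +1 to first 2
Round 4: Cedarfen=28 Fernhollow=26 Hollowpine=26 → close Cedarfen (overflow 23)
  28÷2 = 14 each, +1 to first 0
Round 5: Fernhollow=40 Hollowpine=40 → close Hollowpine (overflow 29)
  40÷1 = 40 each, +1 to first 0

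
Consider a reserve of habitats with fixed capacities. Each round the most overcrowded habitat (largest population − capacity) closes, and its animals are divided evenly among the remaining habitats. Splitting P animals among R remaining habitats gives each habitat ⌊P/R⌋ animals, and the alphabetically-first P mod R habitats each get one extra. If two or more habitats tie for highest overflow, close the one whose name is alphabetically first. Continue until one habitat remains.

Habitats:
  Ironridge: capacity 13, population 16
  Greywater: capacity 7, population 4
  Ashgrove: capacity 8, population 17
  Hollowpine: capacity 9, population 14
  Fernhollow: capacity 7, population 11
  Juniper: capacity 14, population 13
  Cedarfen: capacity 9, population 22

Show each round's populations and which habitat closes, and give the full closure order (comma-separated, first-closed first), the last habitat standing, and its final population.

Closure order: Cedarfen, Ashgrove, Fernhollow, Hollowpine, Ironridge, Greywater
Last habitat: Juniper with 97 animals

Round 1: Ashgrove=17 Cedarfen=22 Fernhollow=11 Greywater=4 Hollowpine=14 Ironridge=16 Juniper=13 → close Cedarfen (overflow 13)
  22÷6 = 3 each, +1 to first 4
Round 2: Ashgrove=21 Fernhollow=15 Greywater=8 Hollowpine=18 Ironridge=19 Juniper=16 → close Ashgrove (overflow 13)
  21÷5 = 4 each, +1 to first 1
Round 3: Fernhollow=20 Greywater=12 Hollowpine=22 Ironridge=23 Juniper=20 → close Fernhollow (overflow 13)
  20÷4 = 5 each, +1 to first 0
Round 4: Greywater=17 Hollowpine=27 Ironridge=28 Juniper=25 → close Hollowpine (overflow 18)
  27÷3 = 9 each, +1 to first 0
Round 5: Greywater=26 Ironridge=37 Juniper=34 → close Ironridge (overflow 24)
  37÷2 = 18 each, +1 to first 1
Round 6: Greywater=45 Juniper=52 → close Greywater (overflow 38)
  45÷1 = 45 each, +1 to first 0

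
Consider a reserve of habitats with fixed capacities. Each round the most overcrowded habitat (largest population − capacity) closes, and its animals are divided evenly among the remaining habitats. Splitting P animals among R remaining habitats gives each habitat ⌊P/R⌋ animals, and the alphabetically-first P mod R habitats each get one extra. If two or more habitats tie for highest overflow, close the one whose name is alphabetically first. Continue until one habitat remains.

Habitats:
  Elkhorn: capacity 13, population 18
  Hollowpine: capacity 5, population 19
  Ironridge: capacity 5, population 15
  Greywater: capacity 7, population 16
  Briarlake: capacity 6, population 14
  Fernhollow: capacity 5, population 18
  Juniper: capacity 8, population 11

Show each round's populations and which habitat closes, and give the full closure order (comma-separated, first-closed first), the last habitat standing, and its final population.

Round 1: Briarlake=14 Elkhorn=18 Fernhollow=18 Greywater=16 Hollowpine=19 Ironridge=15 Juniper=11 → close Hollowpine (overflow 14)
  19÷6 = 3 each, +1 to first 1
Round 2: Briarlake=18 Elkhorn=21 Fernhollow=21 Greywater=19 Ironridge=18 Juniper=14 → close Fernhollow (overflow 16)
  21÷5 = 4 each, +1 to first 1
Round 3: Briarlake=23 Elkhorn=25 Greywater=23 Ironridge=22 Juniper=18 → close Briarlake (overflow 17)
  23÷4 = 5 each, +1 to first 3
Round 4: Elkhorn=31 Greywater=29 Ironridge=28 Juniper=23 → close Ironridge (overflow 23)
  28÷3 = 9 each, +1 to first 1
Round 5: Elkhorn=41 Greywater=38 Juniper=32 → close Greywater (overflow 31)
  38÷2 = 19 each, +1 to first 0
Round 6: Elkhorn=60 Juniper=51 → close Elkhorn (overflow 47)
  60÷1 = 60 each, +1 to first 0

Closure order: Hollowpine, Fernhollow, Briarlake, Ironridge, Greywater, Elkhorn
Last habitat: Juniper with 111 animals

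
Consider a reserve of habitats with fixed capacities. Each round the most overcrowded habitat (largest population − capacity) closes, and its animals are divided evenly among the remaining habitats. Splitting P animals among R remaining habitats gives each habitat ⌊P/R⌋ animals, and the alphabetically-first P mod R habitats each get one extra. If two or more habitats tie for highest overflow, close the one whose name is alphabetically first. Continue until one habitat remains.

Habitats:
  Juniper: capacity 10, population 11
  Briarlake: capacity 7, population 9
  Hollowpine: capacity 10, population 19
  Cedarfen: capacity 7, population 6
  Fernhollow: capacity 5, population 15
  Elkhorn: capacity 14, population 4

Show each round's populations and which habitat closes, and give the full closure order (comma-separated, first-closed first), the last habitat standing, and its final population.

Closure order: Fernhollow, Hollowpine, Briarlake, Juniper, Cedarfen
Last habitat: Elkhorn with 64 animals

Round 1: Briarlake=9 Cedarfen=6 Elkhorn=4 Fernhollow=15 Hollowpine=19 Juniper=11 → close Fernhollow (overflow 10)
  15÷5 = 3 each, +1 to first 0
Round 2: Briarlake=12 Cedarfen=9 Elkhorn=7 Hollowpine=22 Juniper=14 → close Hollowpine (overflow 12)
  22÷4 = 5 each, +1 to first 2
Round 3: Briarlake=18 Cedarfen=15 Elkhorn=12 Juniper=19 → close Briarlake (overflow 11)
  18÷3 = 6 each, +1 to first 0
Round 4: Cedarfen=21 Elkhorn=18 Juniper=25 → close Juniper (overflow 15)
  25÷2 = 12 each, +1 to first 1
Round 5: Cedarfen=34 Elkhorn=30 → close Cedarfen (overflow 27)
  34÷1 = 34 each, +1 to first 0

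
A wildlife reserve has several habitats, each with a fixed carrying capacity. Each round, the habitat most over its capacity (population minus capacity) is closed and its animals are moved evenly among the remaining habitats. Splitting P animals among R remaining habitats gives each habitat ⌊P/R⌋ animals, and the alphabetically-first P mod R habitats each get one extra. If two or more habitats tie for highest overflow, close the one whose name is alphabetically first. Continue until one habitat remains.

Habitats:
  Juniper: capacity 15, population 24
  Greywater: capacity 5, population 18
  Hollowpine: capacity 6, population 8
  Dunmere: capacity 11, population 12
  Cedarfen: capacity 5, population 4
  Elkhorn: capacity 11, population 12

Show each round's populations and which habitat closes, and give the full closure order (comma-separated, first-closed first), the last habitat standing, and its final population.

Closure order: Greywater, Juniper, Dunmere, Elkhorn, Cedarfen
Last habitat: Hollowpine with 78 animals

Round 1: Cedarfen=4 Dunmere=12 Elkhorn=12 Greywater=18 Hollowpine=8 Juniper=24 → close Greywater (overflow 13)
  18÷5 = 3 each, +1 to first 3
Round 2: Cedarfen=8 Dunmere=16 Elkhorn=16 Hollowpine=11 Juniper=27 → close Juniper (overflow 12)
  27÷4 = 6 each, +1 to first 3
Round 3: Cedarfen=15 Dunmere=23 Elkhorn=23 Hollowpine=17 → close Dunmere (overflow 12)
  23÷3 = 7 each, +1 to first 2
Round 4: Cedarfen=23 Elkhorn=31 Hollowpine=24 → close Elkhorn (overflow 20)
  31÷2 = 15 each, +1 to first 1
Round 5: Cedarfen=39 Hollowpine=39 → close Cedarfen (overflow 34)
  39÷1 = 39 each, +1 to first 0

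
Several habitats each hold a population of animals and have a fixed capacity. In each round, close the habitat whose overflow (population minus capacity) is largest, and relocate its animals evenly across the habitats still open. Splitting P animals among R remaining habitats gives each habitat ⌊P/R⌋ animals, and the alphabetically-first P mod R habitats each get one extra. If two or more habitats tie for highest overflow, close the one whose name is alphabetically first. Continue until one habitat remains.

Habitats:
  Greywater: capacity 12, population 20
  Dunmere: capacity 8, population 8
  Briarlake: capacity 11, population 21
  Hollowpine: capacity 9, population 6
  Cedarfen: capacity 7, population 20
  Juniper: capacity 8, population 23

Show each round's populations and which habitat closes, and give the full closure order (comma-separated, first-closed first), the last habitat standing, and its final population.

Closure order: Juniper, Cedarfen, Briarlake, Greywater, Dunmere
Last habitat: Hollowpine with 98 animals

Round 1: Briarlake=21 Cedarfen=20 Dunmere=8 Greywater=20 Hollowpine=6 Juniper=23 → close Juniper (overflow 15)
  23÷5 = 4 each, +1 to first 3
Round 2: Briarlake=26 Cedarfen=25 Dunmere=13 Greywater=24 Hollowpine=10 → close Cedarfen (overflow 18)
  25÷4 = 6 each, +1 to first 1
Round 3: Briarlake=33 Dunmere=19 Greywater=30 Hollowpine=16 → close Briarlake (overflow 22)
  33÷3 = 11 each, +1 to first 0
Round 4: Dunmere=30 Greywater=41 Hollowpine=27 → close Greywater (overflow 29)
  41÷2 = 20 each, +1 to first 1
Round 5: Dunmere=51 Hollowpine=47 → close Dunmere (overflow 43)
  51÷1 = 51 each, +1 to first 0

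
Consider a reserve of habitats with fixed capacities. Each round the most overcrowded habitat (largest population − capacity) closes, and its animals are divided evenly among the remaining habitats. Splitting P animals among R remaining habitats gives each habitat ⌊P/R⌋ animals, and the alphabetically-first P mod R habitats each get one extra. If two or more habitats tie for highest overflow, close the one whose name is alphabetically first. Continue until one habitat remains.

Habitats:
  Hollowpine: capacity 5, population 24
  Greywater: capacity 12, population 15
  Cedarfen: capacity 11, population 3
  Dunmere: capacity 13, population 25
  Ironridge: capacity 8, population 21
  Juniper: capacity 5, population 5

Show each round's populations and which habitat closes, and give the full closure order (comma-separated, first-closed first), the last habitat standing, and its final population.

Closure order: Hollowpine, Ironridge, Dunmere, Greywater, Juniper
Last habitat: Cedarfen with 93 animals

Round 1: Cedarfen=3 Dunmere=25 Greywater=15 Hollowpine=24 Ironridge=21 Juniper=5 → close Hollowpine (overflow 19)
  24÷5 = 4 each, +1 to first 4
Round 2: Cedarfen=8 Dunmere=30 Greywater=20 Ironridge=26 Juniper=9 → close Ironridge (overflow 18)
  26÷4 = 6 each, +1 to first 2
Round 3: Cedarfen=15 Dunmere=37 Greywater=26 Juniper=15 → close Dunmere (overflow 24)
  37÷3 = 12 each, +1 to first 1
Round 4: Cedarfen=28 Greywater=38 Juniper=27 → close Greywater (overflow 26)
  38÷2 = 19 each, +1 to first 0
Round 5: Cedarfen=47 Juniper=46 → close Juniper (overflow 41)
  46÷1 = 46 each, +1 to first 0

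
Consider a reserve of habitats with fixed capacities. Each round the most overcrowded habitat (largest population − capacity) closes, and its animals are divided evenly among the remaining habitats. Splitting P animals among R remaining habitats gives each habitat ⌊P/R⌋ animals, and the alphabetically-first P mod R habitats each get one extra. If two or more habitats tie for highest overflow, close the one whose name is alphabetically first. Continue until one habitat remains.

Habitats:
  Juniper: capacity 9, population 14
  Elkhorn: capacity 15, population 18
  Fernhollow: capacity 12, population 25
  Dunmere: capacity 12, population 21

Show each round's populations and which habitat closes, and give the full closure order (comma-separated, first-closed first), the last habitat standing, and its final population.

Round 1: Dunmere=21 Elkhorn=18 Fernhollow=25 Juniper=14 → close Fernhollow (overflow 13)
  25÷3 = 8 each, +1 to first 1
Round 2: Dunmere=30 Elkhorn=26 Juniper=22 → close Dunmere (overflow 18)
  30÷2 = 15 each, +1 to first 0
Round 3: Elkhorn=41 Juniper=37 → close Juniper (overflow 28)
  37÷1 = 37 each, +1 to first 0

Closure order: Fernhollow, Dunmere, Juniper
Last habitat: Elkhorn with 78 animals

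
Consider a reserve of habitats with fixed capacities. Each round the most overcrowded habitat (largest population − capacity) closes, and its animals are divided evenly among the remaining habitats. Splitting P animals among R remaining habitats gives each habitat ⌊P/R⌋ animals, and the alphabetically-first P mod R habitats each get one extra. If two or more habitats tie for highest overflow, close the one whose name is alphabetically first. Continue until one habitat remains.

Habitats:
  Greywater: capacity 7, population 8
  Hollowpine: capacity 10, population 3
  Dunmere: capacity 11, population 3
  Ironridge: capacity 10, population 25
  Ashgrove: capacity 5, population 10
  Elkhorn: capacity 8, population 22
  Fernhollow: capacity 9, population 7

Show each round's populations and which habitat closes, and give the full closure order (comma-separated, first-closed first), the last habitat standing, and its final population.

Closure order: Ironridge, Elkhorn, Ashgrove, Greywater, Fernhollow, Dunmere
Last habitat: Hollowpine with 78 animals

Round 1: Ashgrove=10 Dunmere=3 Elkhorn=22 Fernhollow=7 Greywater=8 Hollowpine=3 Ironridge=25 → close Ironridge (overflow 15)
  25÷6 = 4 each, +1 to first 1
Round 2: Ashgrove=15 Dunmere=7 Elkhorn=26 Fernhollow=11 Greywater=12 Hollowpine=7 → close Elkhorn (overflow 18)
  26÷5 = 5 each, +1 to first 1
Round 3: Ashgrove=21 Dunmere=12 Fernhollow=16 Greywater=17 Hollowpine=12 → close Ashgrove (overflow 16)
  21÷4 = 5 each, +1 to first 1
Round 4: Dunmere=18 Fernhollow=21 Greywater=22 Hollowpine=17 → close Greywater (overflow 15)
  22÷3 = 7 each, +1 to first 1
Round 5: Dunmere=26 Fernhollow=28 Hollowpine=24 → close Fernhollow (overflow 19)
  28÷2 = 14 each, +1 to first 0
Round 6: Dunmere=40 Hollowpine=38 → close Dunmere (overflow 29)
  40÷1 = 40 each, +1 to first 0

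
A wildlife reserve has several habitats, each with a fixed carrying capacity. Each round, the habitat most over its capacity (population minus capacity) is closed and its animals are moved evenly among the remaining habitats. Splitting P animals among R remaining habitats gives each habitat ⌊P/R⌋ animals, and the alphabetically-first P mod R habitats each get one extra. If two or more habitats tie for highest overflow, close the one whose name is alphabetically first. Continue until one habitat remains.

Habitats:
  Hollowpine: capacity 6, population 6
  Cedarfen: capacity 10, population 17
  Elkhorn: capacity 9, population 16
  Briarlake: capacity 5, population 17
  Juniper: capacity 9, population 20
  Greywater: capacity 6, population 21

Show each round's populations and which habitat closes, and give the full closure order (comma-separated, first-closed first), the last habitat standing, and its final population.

Round 1: Briarlake=17 Cedarfen=17 Elkhorn=16 Greywater=21 Hollowpine=6 Juniper=20 → close Greywater (overflow 15)
  21÷5 = 4 each, +1 to first 1
Round 2: Briarlake=22 Cedarfen=21 Elkhorn=20 Hollowpine=10 Juniper=24 → close Briarlake (overflow 17)
  22÷4 = 5 each, +1 to first 2
Round 3: Cedarfen=27 Elkhorn=26 Hollowpine=15 Juniper=29 → close Juniper (overflow 20)
  29÷3 = 9 each, +1 to first 2
Round 4: Cedarfen=37 Elkhorn=36 Hollowpine=24 → close Cedarfen (overflow 27)
  37÷2 = 18 each, +1 to first 1
Round 5: Elkhorn=55 Hollowpine=42 → close Elkhorn (overflow 46)
  55÷1 = 55 each, +1 to first 0

Closure order: Greywater, Briarlake, Juniper, Cedarfen, Elkhorn
Last habitat: Hollowpine with 97 animals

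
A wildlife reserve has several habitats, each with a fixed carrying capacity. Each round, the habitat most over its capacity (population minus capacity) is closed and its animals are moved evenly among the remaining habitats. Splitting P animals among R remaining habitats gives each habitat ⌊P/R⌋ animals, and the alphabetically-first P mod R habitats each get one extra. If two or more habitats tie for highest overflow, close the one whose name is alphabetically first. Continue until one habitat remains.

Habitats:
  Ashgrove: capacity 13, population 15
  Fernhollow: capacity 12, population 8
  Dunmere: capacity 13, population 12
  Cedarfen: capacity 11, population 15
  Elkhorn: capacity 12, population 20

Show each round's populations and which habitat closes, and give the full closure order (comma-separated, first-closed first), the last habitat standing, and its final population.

Closure order: Elkhorn, Cedarfen, Ashgrove, Dunmere
Last habitat: Fernhollow with 70 animals

Round 1: Ashgrove=15 Cedarfen=15 Dunmere=12 Elkhorn=20 Fernhollow=8 → close Elkhorn (overflow 8)
  20÷4 = 5 each, +1 to first 0
Round 2: Ashgrove=20 Cedarfen=20 Dunmere=17 Fernhollow=13 → close Cedarfen (overflow 9)
  20÷3 = 6 each, +1 to first 2
Round 3: Ashgrove=27 Dunmere=24 Fernhollow=19 → close Ashgrove (overflow 14)
  27÷2 = 13 each, +1 to first 1
Round 4: Dunmere=38 Fernhollow=32 → close Dunmere (overflow 25)
  38÷1 = 38 each, +1 to first 0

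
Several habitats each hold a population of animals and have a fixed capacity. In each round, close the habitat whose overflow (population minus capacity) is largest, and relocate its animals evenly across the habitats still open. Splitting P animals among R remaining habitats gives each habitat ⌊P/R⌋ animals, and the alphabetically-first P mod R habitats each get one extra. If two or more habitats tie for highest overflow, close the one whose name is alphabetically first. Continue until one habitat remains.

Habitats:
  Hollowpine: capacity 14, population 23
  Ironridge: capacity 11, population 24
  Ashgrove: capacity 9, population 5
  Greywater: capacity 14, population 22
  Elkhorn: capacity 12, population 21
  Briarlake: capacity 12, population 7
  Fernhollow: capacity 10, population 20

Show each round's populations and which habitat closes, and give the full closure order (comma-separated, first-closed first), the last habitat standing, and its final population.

Round 1: Ashgrove=5 Briarlake=7 Elkhorn=21 Fernhollow=20 Greywater=22 Hollowpine=23 Ironridge=24 → close Ironridge (overflow 13)
  24÷6 = 4 each, +1 to first 0
Round 2: Ashgrove=9 Briarlake=11 Elkhorn=25 Fernhollow=24 Greywater=26 Hollowpine=27 → close Fernhollow (overflow 14)
  24÷5 = 4 each, +1 to first 4
Round 3: Ashgrove=14 Briarlake=16 Elkhorn=30 Greywater=31 Hollowpine=31 → close Elkhorn (overflow 18)
  30÷4 = 7 each, +1 to first 2
Round 4: Ashgrove=22 Briarlake=24 Greywater=38 Hollowpine=38 → close Greywater (overflow 24)
  38÷3 = 12 each, +1 to first 2
Round 5: Ashgrove=35 Briarlake=37 Hollowpine=50 → close Hollowpine (overflow 36)
  50÷2 = 25 each, +1 to first 0
Round 6: Ashgrove=60 Briarlake=62 → close Ashgrove (overflow 51)
  60÷1 = 60 each, +1 to first 0

Closure order: Ironridge, Fernhollow, Elkhorn, Greywater, Hollowpine, Ashgrove
Last habitat: Briarlake with 122 animals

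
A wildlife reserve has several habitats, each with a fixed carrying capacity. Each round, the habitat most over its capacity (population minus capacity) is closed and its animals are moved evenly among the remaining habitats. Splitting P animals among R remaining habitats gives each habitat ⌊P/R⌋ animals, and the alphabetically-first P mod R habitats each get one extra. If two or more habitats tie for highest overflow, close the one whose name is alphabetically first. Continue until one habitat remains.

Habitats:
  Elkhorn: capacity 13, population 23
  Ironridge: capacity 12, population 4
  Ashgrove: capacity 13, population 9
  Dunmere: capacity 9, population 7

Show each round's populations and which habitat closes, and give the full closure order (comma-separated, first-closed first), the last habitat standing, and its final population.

Round 1: Ashgrove=9 Dunmere=7 Elkhorn=23 Ironridge=4 → close Elkhorn (overflow 10)
  23÷3 = 7 each, +1 to first 2
Round 2: Ashgrove=17 Dunmere=15 Ironridge=11 → close Dunmere (overflow 6)
  15÷2 = 7 each, +1 to first 1
Round 3: Ashgrove=25 Ironridge=18 → close Ashgrove (overflow 12)
  25÷1 = 25 each, +1 to first 0

Closure order: Elkhorn, Dunmere, Ashgrove
Last habitat: Ironridge with 43 animals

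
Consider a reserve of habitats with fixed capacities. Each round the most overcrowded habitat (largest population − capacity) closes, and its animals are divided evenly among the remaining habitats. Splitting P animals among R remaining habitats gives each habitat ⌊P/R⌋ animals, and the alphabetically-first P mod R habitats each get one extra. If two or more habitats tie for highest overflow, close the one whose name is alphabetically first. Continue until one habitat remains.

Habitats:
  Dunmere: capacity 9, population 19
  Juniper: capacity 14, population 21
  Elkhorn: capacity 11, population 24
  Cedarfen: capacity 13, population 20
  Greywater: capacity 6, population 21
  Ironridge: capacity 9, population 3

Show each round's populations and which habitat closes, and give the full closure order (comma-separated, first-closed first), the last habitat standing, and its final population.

Round 1: Cedarfen=20 Dunmere=19 Elkhorn=24 Greywater=21 Ironridge=3 Juniper=21 → close Greywater (overflow 15)
  21÷5 = 4 each, +1 to first 1
Round 2: Cedarfen=25 Dunmere=23 Elkhorn=28 Ironridge=7 Juniper=25 → close Elkhorn (overflow 17)
  28÷4 = 7 each, +1 to first 0
Round 3: Cedarfen=32 Dunmere=30 Ironridge=14 Juniper=32 → close Dunmere (overflow 21)
  30÷3 = 10 each, +1 to first 0
Round 4: Cedarfen=42 Ironridge=24 Juniper=42 → close Cedarfen (overflow 29)
  42÷2 = 21 each, +1 to first 0
Round 5: Ironridge=45 Juniper=63 → close Juniper (overflow 49)
  63÷1 = 63 each, +1 to first 0

Closure order: Greywater, Elkhorn, Dunmere, Cedarfen, Juniper
Last habitat: Ironridge with 108 animals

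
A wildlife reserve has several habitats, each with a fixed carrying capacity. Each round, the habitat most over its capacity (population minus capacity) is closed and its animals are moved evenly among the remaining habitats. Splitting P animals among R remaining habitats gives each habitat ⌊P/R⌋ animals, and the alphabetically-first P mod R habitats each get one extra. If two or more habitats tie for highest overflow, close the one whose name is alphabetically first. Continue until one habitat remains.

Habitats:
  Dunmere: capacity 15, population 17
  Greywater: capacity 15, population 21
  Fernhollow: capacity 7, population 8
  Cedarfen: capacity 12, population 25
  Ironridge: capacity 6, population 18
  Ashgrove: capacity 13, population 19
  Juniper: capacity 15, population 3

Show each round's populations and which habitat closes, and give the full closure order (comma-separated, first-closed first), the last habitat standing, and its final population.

Closure order: Cedarfen, Ironridge, Ashgrove, Greywater, Dunmere, Fernhollow
Last habitat: Juniper with 111 animals

Round 1: Ashgrove=19 Cedarfen=25 Dunmere=17 Fernhollow=8 Greywater=21 Ironridge=18 Juniper=3 → close Cedarfen (overflow 13)
  25÷6 = 4 each, +1 to first 1
Round 2: Ashgrove=24 Dunmere=21 Fernhollow=12 Greywater=25 Ironridge=22 Juniper=7 → close Ironridge (overflow 16)
  22÷5 = 4 each, +1 to first 2
Round 3: Ashgrove=29 Dunmere=26 Fernhollow=16 Greywater=29 Juniper=11 → close Ashgrove (overflow 16)
  29÷4 = 7 each, +1 to first 1
Round 4: Dunmere=34 Fernhollow=23 Greywater=36 Juniper=18 → close Greywater (overflow 21)
  36÷3 = 12 each, +1 to first 0
Round 5: Dunmere=46 Fernhollow=35 Juniper=30 → close Dunmere (overflow 31)
  46÷2 = 23 each, +1 to first 0
Round 6: Fernhollow=58 Juniper=53 → close Fernhollow (overflow 51)
  58÷1 = 58 each, +1 to first 0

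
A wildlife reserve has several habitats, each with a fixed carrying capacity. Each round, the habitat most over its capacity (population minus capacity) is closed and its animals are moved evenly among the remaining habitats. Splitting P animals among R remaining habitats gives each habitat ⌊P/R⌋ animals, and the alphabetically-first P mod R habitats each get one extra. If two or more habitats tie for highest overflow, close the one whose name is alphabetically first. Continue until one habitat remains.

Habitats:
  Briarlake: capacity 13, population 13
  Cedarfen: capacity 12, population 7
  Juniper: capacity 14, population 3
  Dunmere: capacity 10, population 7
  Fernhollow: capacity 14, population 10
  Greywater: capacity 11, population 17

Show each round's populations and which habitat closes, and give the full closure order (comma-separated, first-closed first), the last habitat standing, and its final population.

Closure order: Greywater, Briarlake, Cedarfen, Dunmere, Fernhollow
Last habitat: Juniper with 57 animals

Round 1: Briarlake=13 Cedarfen=7 Dunmere=7 Fernhollow=10 Greywater=17 Juniper=3 → close Greywater (overflow 6)
  17÷5 = 3 each, +1 to first 2
Round 2: Briarlake=17 Cedarfen=11 Dunmere=10 Fernhollow=13 Juniper=6 → close Briarlake (overflow 4)
  17÷4 = 4 each, +1 to first 1
Round 3: Cedarfen=16 Dunmere=14 Fernhollow=17 Juniper=10 → close Cedarfen (overflow 4)
  16÷3 = 5 each, +1 to first 1
Round 4: Dunmere=20 Fernhollow=22 Juniper=15 → close Dunmere (overflow 10)
  20÷2 = 10 each, +1 to first 0
Round 5: Fernhollow=32 Juniper=25 → close Fernhollow (overflow 18)
  32÷1 = 32 each, +1 to first 0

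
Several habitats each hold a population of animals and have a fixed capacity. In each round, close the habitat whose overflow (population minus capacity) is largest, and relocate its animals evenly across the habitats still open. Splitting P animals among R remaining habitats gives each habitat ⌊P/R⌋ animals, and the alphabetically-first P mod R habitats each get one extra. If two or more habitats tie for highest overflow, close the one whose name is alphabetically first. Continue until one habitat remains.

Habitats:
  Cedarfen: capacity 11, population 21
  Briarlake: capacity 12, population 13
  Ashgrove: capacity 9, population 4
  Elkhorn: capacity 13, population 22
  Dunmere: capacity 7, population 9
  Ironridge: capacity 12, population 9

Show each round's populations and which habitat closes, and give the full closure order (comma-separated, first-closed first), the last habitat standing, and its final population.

Closure order: Cedarfen, Elkhorn, Briarlake, Dunmere, Ashgrove
Last habitat: Ironridge with 78 animals

Round 1: Ashgrove=4 Briarlake=13 Cedarfen=21 Dunmere=9 Elkhorn=22 Ironridge=9 → close Cedarfen (overflow 10)
  21÷5 = 4 each, +1 to first 1
Round 2: Ashgrove=9 Briarlake=17 Dunmere=13 Elkhorn=26 Ironridge=13 → close Elkhorn (overflow 13)
  26÷4 = 6 each, +1 to first 2
Round 3: Ashgrove=16 Briarlake=24 Dunmere=19 Ironridge=19 → close Briarlake (overflow 12)
  24÷3 = 8 each, +1 to first 0
Round 4: Ashgrove=24 Dunmere=27 Ironridge=27 → close Dunmere (overflow 20)
  27÷2 = 13 each, +1 to first 1
Round 5: Ashgrove=38 Ironridge=40 → close Ashgrove (overflow 29)
  38÷1 = 38 each, +1 to first 0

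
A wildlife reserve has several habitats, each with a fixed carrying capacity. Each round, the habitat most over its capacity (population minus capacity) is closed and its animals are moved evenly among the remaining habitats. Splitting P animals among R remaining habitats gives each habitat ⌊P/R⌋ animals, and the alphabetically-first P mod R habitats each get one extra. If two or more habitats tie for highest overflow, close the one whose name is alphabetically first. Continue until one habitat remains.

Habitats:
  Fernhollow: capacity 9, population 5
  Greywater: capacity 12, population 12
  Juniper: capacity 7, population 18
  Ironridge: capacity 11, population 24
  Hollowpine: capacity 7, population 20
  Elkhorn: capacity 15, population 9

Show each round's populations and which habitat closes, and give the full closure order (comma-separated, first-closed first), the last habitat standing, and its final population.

Round 1: Elkhorn=9 Fernhollow=5 Greywater=12 Hollowpine=20 Ironridge=24 Juniper=18 → close Hollowpine (overflow 13)
  20÷5 = 4 each, +1 to first 0
Round 2: Elkhorn=13 Fernhollow=9 Greywater=16 Ironridge=28 Juniper=22 → close Ironridge (overflow 17)
  28÷4 = 7 each, +1 to first 0
Round 3: Elkhorn=20 Fernhollow=16 Greywater=23 Juniper=29 → close Juniper (overflow 22)
  29÷3 = 9 each, +1 to first 2
Round 4: Elkhorn=30 Fernhollow=26 Greywater=32 → close Greywater (overflow 20)
  32÷2 = 16 each, +1 to first 0
Round 5: Elkhorn=46 Fernhollow=42 → close Fernhollow (overflow 33)
  42÷1 = 42 each, +1 to first 0

Closure order: Hollowpine, Ironridge, Juniper, Greywater, Fernhollow
Last habitat: Elkhorn with 88 animals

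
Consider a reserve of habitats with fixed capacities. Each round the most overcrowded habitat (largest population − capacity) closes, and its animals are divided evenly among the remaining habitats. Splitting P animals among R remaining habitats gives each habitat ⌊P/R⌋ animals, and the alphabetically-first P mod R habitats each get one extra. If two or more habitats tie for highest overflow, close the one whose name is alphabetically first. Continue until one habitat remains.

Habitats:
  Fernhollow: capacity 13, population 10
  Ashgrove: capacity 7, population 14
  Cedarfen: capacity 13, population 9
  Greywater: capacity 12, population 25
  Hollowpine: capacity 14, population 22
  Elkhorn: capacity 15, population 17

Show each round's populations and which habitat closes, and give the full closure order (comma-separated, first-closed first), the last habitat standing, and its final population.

Closure order: Greywater, Hollowpine, Ashgrove, Elkhorn, Cedarfen
Last habitat: Fernhollow with 97 animals

Round 1: Ashgrove=14 Cedarfen=9 Elkhorn=17 Fernhollow=10 Greywater=25 Hollowpine=22 → close Greywater (overflow 13)
  25÷5 = 5 each, +1 to first 0
Round 2: Ashgrove=19 Cedarfen=14 Elkhorn=22 Fernhollow=15 Hollowpine=27 → close Hollowpine (overflow 13)
  27÷4 = 6 each, +1 to first 3
Round 3: Ashgrove=26 Cedarfen=21 Elkhorn=29 Fernhollow=21 → close Ashgrove (overflow 19)
  26÷3 = 8 each, +1 to first 2
Round 4: Cedarfen=30 Elkhorn=38 Fernhollow=29 → close Elkhorn (overflow 23)
  38÷2 = 19 each, +1 to first 0
Round 5: Cedarfen=49 Fernhollow=48 → close Cedarfen (overflow 36)
  49÷1 = 49 each, +1 to first 0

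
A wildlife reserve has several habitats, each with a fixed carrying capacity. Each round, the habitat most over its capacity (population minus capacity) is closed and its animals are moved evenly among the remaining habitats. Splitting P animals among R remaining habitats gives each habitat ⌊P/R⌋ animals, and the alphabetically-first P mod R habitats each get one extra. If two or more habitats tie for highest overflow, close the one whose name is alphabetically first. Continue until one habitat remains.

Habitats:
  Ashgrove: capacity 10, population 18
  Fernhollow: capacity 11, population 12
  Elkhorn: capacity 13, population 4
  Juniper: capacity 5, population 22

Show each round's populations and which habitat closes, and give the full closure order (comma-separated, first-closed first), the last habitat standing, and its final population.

Closure order: Juniper, Ashgrove, Fernhollow
Last habitat: Elkhorn with 56 animals

Round 1: Ashgrove=18 Elkhorn=4 Fernhollow=12 Juniper=22 → close Juniper (overflow 17)
  22÷3 = 7 each, +1 to first 1
Round 2: Ashgrove=26 Elkhorn=11 Fernhollow=19 → close Ashgrove (overflow 16)
  26÷2 = 13 each, +1 to first 0
Round 3: Elkhorn=24 Fernhollow=32 → close Fernhollow (overflow 21)
  32÷1 = 32 each, +1 to first 0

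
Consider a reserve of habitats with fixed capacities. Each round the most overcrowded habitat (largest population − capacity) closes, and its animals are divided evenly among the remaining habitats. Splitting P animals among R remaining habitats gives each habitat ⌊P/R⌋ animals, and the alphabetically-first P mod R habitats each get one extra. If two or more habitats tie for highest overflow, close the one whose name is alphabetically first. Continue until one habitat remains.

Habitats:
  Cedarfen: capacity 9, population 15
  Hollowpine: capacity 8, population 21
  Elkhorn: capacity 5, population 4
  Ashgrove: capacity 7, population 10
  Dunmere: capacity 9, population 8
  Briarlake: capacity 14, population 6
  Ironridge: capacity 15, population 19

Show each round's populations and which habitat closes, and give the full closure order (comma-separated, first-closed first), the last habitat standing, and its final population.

Closure order: Hollowpine, Cedarfen, Ashgrove, Ironridge, Dunmere, Elkhorn
Last habitat: Briarlake with 83 animals

Round 1: Ashgrove=10 Briarlake=6 Cedarfen=15 Dunmere=8 Elkhorn=4 Hollowpine=21 Ironridge=19 → close Hollowpine (overflow 13)
  21÷6 = 3 each, +1 to first 3
Round 2: Ashgrove=14 Briarlake=10 Cedarfen=19 Dunmere=11 Elkhorn=7 Ironridge=22 → close Cedarfen (overflow 10)
  19÷5 = 3 each, +1 to first 4
Round 3: Ashgrove=18 Briarlake=14 Dunmere=15 Elkhorn=11 Ironridge=25 → close Ashgrove (overflow 11)
  18÷4 = 4 each, +1 to first 2
Round 4: Briarlake=19 Dunmere=20 Elkhorn=15 Ironridge=29 → close Ironridge (overflow 14)
  29÷3 = 9 each, +1 to first 2
Round 5: Briarlake=29 Dunmere=30 Elkhorn=24 → close Dunmere (overflow 21)
  30÷2 = 15 each, +1 to first 0
Round 6: Briarlake=44 Elkhorn=39 → close Elkhorn (overflow 34)
  39÷1 = 39 each, +1 to first 0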